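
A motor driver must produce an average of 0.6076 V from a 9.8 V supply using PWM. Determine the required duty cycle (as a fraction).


D = V_avg/V_supply = 0.6076/9.8 = 0.0620

0.0620


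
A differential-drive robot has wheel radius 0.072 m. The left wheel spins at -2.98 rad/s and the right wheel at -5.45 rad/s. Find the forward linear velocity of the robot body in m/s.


v = r*(wR + wL)/2 = 0.072*(-5.45 + -2.98)/2 = -0.3035

-0.3035 m/s


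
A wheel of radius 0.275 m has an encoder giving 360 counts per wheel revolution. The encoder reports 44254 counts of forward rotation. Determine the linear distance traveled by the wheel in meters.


revs = 44254/360 = 122.927778
d = revs * 2*pi*r = 122.927778 * 2*pi*0.275 = 212.4040

212.4040 m


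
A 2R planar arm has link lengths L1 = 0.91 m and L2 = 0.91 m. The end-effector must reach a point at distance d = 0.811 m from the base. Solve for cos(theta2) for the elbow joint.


cos(th2) = (d^2 - L1^2 - L2^2)/(2*L1*L2) = (0.811^2 - 0.91^2 - 0.91^2)/(2*0.91*0.91) = -0.6029

-0.6029


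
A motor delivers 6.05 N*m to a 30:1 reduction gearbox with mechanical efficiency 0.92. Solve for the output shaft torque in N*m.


tau_out = tau_in * N * eta = 6.05 * 30 * 0.92 = 166.9800

166.9800 N*m


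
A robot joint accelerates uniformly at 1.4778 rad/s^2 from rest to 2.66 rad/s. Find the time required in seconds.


t = delta_omega / alpha = 2.66 / 1.4778 = 1.8000

1.8000 s


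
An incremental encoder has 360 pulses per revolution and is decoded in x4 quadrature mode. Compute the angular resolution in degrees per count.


resolution = 360 / (PPR * 4) = 360 / 1440 = 0.2500

0.2500 degrees


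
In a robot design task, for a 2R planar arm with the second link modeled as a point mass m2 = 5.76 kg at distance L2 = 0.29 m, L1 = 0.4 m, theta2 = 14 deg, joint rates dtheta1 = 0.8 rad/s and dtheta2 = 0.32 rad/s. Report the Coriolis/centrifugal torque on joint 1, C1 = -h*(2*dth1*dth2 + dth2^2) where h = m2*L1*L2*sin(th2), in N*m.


h = m2*L1*L2*sin(th2) = 5.76*0.4*0.29*sin(14 deg) = 0.161643
C1 = -h*(2*0.8*0.32 + 0.32^2) = -0.161643*0.6144 = -0.0993

-0.0993 N*m


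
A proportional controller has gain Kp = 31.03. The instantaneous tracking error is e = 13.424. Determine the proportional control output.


u_P = Kp * e = 31.03 * 13.424 = 416.5467

416.5467


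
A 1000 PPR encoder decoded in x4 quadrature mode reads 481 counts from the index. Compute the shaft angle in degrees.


angle = counts * 360 / (PPR*4) = 481 * 360 / 4000 = 43.2900

43.2900 degrees


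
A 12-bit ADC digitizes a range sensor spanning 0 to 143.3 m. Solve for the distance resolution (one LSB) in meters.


res = range / 2^n = 143.3/2^12 = 143.3/4096 = 0.0350

0.0350 m


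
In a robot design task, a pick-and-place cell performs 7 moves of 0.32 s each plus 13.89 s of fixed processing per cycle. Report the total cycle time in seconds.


T = 7*0.32 + 13.89 = 16.1300

16.1300 s


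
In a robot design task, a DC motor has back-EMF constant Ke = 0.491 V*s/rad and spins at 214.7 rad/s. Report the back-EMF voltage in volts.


V_emf = Ke * omega = 0.491*214.7 = 105.4177

105.4177 V


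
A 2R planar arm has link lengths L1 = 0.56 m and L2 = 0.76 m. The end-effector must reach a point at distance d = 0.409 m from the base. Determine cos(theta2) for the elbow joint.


cos(th2) = (d^2 - L1^2 - L2^2)/(2*L1*L2) = (0.409^2 - 0.56^2 - 0.76^2)/(2*0.56*0.76) = -0.8505

-0.8505


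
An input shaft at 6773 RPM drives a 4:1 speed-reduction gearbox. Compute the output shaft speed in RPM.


omega_out = omega_in / N = 6773 / 4 = 1693.2500

1693.2500 RPM


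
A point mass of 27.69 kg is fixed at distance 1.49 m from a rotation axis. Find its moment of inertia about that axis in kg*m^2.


I = m*r^2 = 27.69*1.49^2 = 61.4746

61.4746 kg*m^2


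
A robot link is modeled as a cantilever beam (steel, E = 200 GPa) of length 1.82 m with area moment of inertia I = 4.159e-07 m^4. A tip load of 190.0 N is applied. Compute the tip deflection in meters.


delta = F*L^3/(3*E*I) = 190.0*1.82^3/(3*2.000e+11*4.159e-07)
      = 1145.42792/249540 = 0.0046

0.0046 m


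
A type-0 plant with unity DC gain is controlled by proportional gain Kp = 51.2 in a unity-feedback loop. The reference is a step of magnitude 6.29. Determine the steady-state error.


e_ss = R/(1 + Kp) = 6.29/(1 + 51.2) = 6.29/52.2000 = 0.1205

0.1205


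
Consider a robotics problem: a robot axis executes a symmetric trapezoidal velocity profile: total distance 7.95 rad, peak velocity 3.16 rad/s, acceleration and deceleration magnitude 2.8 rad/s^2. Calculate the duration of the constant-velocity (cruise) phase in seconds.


t_acc = v/a = 1.128571 s, d_acc = v^2/(2a) = 1.783143 rad each
d_cruise = 7.95 - 2*1.783143 = 4.383714 rad
t_cruise = d_cruise/v = 4.383714/3.16 = 1.3873

1.3873 s


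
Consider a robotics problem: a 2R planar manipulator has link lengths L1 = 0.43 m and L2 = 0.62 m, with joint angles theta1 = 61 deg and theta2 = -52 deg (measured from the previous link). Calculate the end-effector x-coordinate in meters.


x = L1*cos(th1) + L2*cos(th1+th2) = 0.43*cos(61 deg) + 0.62*cos(9 deg) = 0.8208

0.8208 m


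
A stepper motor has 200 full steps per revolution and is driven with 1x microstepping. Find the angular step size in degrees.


step = 360/(200*1) = 360/200 = 1.8000

1.8000 degrees


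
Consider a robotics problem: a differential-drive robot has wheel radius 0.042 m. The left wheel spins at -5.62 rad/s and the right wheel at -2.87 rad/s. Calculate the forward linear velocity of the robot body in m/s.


v = r*(wR + wL)/2 = 0.042*(-2.87 + -5.62)/2 = -0.1783

-0.1783 m/s


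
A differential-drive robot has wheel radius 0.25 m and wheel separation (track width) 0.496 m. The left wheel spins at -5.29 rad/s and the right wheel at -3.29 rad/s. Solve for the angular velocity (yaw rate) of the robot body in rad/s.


omega = r*(wR - wL)/L = 0.25*(-3.29 - (-5.29))/0.496 = 1.0081

1.0081 rad/s


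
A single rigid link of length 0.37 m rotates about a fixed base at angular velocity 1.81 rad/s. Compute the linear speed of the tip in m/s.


v = L*omega = 0.37 * 1.81 = 0.6697

0.6697 m/s


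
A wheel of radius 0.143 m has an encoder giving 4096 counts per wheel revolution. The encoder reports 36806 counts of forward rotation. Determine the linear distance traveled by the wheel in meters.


revs = 36806/4096 = 8.985840
d = revs * 2*pi*r = 8.985840 * 2*pi*0.143 = 8.0737

8.0737 m


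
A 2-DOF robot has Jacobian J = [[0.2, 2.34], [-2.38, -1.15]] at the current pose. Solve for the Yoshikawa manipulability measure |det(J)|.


det(J) = 0.2*-1.15 - (2.34)*(-2.38) = 5.3392
|det(J)| = 5.3392

5.3392


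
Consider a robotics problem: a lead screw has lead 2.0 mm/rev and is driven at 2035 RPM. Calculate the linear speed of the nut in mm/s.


v = lead * (RPM/60) = 2.0*2035/60 = 67.8333

67.8333 mm/s


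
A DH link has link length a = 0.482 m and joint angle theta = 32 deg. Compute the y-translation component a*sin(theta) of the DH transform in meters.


a*sin(theta) = 0.482*sin(32 deg) = 0.2554

0.2554 m


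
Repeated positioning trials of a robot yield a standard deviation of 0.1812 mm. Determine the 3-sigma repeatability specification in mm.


repeatability = 3*sigma = 3*0.1812 = 0.5436

0.5436 mm


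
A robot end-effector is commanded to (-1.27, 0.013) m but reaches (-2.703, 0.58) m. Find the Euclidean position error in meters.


dx = -2.703 - (-1.27) = -1.4330, dy = 0.58 - (0.013) = 0.5670
err = sqrt(2.053489 + 0.321489) = 1.5411

1.5411 m


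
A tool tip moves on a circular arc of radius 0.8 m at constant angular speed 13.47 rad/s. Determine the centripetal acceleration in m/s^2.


a_c = omega^2 * r = 13.47^2 * 0.8 = 145.1527

145.1527 m/s^2


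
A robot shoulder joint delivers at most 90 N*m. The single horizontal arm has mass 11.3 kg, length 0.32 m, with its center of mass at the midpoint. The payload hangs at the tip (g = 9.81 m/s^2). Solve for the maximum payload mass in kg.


tau_arm = m_arm*g*(L/2) = 11.3*9.81*0.32/2 = 17.7365 N*m
tau_payload = tau_max - tau_arm = 90 - 17.7365 = 72.2635
m_payload = tau_payload / (g*L) = 72.2635 / (9.81*0.32) = 23.0197

23.0197 kg


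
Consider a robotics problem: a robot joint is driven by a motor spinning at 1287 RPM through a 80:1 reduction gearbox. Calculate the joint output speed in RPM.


omega_joint = omega_motor / N = 1287 / 80 = 16.0875

16.0875 RPM


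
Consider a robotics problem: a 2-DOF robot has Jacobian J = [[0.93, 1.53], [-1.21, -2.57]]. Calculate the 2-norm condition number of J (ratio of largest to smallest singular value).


JJ^T eigenvalues: trace(JJ^T) = 11.2748, det(JJ^T) = det(J)^2 = 0.29030544
s_max^2 = (11.2748 + sqrt(125.95989328))/2 = 11.24899276
s_min^2 = (11.2748 - sqrt(125.95989328))/2 = 0.02580724
kappa = s_max/s_min = sqrt(11.24899276/0.02580724) = 20.8779

20.8779


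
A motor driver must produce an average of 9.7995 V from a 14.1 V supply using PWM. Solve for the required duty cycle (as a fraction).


D = V_avg/V_supply = 9.7995/14.1 = 0.6950

0.6950


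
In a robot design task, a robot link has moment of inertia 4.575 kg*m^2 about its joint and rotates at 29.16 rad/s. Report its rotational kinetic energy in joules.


KE = (1/2)*I*omega^2 = 0.5*4.575*29.16^2 = 1945.0741

1945.0741 J


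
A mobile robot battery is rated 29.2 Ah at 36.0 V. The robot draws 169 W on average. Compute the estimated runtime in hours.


E = 29.2*36.0 = 1051.2000 Wh
t = E/P = 1051.2000/169 = 6.2201

6.2201 hours


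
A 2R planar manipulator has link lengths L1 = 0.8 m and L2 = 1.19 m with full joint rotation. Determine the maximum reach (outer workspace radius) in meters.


r_max = L1 + L2 = 0.8 + 1.19 = 1.9900

1.9900 m


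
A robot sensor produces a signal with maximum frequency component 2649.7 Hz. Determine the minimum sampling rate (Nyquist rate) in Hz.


f_s,min = 2*f_max = 2*2649.7 = 5299.4000

5299.4000 Hz


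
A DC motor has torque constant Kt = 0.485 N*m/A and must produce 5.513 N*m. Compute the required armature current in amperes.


I = tau / Kt = 5.513/0.485 = 11.3670

11.3670 A


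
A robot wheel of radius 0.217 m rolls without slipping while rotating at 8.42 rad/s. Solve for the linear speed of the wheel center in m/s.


v = omega * r = 8.42 * 0.217 = 1.8271

1.8271 m/s


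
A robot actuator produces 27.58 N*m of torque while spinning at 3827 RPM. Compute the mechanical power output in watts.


omega = 3827 * 2*pi/60 = 400.762503 rad/s
P = tau * omega = 27.58 * 400.762503 = 11053.0298

11053.0298 W


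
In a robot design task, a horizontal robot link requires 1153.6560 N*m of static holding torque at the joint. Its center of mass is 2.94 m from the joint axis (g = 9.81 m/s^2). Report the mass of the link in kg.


m = tau / (g*L) = 1153.6560 / (9.81 * 2.94) = 40.0000

40.0000 kg


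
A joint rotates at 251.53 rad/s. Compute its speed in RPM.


RPM = 251.53 * 60/(2*pi) = 2401.9346

2401.9346 RPM


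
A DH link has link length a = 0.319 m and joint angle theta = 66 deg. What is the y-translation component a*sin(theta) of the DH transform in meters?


a*sin(theta) = 0.319*sin(66 deg) = 0.2914

0.2914 m


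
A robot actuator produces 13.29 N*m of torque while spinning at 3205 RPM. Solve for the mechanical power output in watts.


omega = 3205 * 2*pi/60 = 335.626815 rad/s
P = tau * omega = 13.29 * 335.626815 = 4460.4804

4460.4804 W


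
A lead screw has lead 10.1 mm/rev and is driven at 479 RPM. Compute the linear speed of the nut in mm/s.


v = lead * (RPM/60) = 10.1*479/60 = 80.6317

80.6317 mm/s


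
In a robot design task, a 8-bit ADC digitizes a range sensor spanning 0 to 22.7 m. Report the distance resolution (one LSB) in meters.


res = range / 2^n = 22.7/2^8 = 22.7/256 = 0.0887

0.0887 m


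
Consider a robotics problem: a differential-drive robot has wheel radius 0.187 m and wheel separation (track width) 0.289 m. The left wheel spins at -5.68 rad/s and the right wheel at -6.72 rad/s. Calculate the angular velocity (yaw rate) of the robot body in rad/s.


omega = r*(wR - wL)/L = 0.187*(-6.72 - (-5.68))/0.289 = -0.6729

-0.6729 rad/s


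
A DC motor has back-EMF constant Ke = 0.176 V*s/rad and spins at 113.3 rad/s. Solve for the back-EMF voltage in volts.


V_emf = Ke * omega = 0.176*113.3 = 19.9408

19.9408 V


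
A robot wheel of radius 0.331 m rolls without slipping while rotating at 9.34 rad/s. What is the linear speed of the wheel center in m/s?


v = omega * r = 9.34 * 0.331 = 3.0915

3.0915 m/s


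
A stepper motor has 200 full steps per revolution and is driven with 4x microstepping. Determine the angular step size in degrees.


step = 360/(200*4) = 360/800 = 0.4500

0.4500 degrees


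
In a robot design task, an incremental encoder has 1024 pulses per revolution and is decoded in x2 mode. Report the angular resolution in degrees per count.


resolution = 360 / (PPR * 2) = 360 / 2048 = 0.1758

0.1758 degrees


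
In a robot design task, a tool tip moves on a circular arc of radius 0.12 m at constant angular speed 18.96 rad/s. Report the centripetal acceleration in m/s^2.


a_c = omega^2 * r = 18.96^2 * 0.12 = 43.1378

43.1378 m/s^2


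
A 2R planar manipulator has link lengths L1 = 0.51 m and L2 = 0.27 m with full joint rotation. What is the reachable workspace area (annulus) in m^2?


r_max = L1 + L2 = 0.7800, r_min = |L1 - L2| = 0.2400
A = pi*(r_max^2 - r_min^2) = pi*(0.6084 - 0.0576) = 1.7304

1.7304 m^2


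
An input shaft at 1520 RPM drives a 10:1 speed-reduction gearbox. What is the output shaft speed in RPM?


omega_out = omega_in / N = 1520 / 10 = 152.0000

152.0000 RPM


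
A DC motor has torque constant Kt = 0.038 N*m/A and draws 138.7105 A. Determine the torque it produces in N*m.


tau = Kt * I = 0.038*138.7105 = 5.2710

5.2710 N*m


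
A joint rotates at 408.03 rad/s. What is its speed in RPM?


RPM = 408.03 * 60/(2*pi) = 3896.3995

3896.3995 RPM


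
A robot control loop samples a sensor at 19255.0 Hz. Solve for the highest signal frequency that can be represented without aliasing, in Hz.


f_max = f_s/2 = 19255.0/2 = 9627.5000

9627.5000 Hz


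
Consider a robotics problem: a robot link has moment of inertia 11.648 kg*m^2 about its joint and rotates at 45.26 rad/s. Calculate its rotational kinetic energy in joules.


KE = (1/2)*I*omega^2 = 0.5*11.648*45.26^2 = 11930.2753

11930.2753 J


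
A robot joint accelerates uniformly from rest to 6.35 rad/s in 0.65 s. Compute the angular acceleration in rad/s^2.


alpha = delta_omega / t = 6.35 / 0.65 = 9.7692

9.7692 rad/s^2


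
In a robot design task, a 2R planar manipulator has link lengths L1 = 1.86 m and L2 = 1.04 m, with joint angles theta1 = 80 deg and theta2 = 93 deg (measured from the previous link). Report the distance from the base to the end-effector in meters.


x = L1*cos(th1) + L2*cos(th1+th2) = -0.709262
y = L1*sin(th1) + L2*sin(th1+th2) = 1.958487
d = sqrt(x^2 + y^2) = sqrt(0.503053 + 3.835671) = 2.0830

2.0830 m


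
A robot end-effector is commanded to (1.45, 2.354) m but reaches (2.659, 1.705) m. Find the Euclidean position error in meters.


dx = 2.659 - (1.45) = 1.2090, dy = 1.705 - (2.354) = -0.6490
err = sqrt(1.461681 + 0.421201) = 1.3722

1.3722 m


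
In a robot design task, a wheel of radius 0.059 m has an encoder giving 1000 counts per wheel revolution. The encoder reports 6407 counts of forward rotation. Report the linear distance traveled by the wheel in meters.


revs = 6407/1000 = 6.407000
d = revs * 2*pi*r = 6.407000 * 2*pi*0.059 = 2.3751

2.3751 m


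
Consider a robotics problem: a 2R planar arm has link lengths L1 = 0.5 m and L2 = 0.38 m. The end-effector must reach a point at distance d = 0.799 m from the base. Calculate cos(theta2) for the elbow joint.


cos(th2) = (d^2 - L1^2 - L2^2)/(2*L1*L2) = (0.799^2 - 0.5^2 - 0.38^2)/(2*0.5*0.38) = 0.6421

0.6421


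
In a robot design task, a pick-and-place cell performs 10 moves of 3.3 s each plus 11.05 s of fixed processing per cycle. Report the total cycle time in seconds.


T = 10*3.3 + 11.05 = 44.0500

44.0500 s


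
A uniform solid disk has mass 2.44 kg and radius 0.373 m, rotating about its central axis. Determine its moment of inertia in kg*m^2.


I = (1/2)*m*R^2 = 0.5*2.44*0.373^2 = 0.1697

0.1697 kg*m^2


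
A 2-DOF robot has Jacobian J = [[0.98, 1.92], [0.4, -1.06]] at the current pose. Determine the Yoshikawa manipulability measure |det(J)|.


det(J) = 0.98*-1.06 - (1.92)*(0.4) = -1.8068
|det(J)| = 1.8068

1.8068


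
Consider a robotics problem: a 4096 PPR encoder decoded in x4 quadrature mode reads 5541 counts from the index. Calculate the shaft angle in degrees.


angle = counts * 360 / (PPR*4) = 5541 * 360 / 16384 = 121.7505

121.7505 degrees


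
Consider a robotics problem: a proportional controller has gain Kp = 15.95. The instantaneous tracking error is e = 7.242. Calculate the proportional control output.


u_P = Kp * e = 15.95 * 7.242 = 115.5099

115.5099


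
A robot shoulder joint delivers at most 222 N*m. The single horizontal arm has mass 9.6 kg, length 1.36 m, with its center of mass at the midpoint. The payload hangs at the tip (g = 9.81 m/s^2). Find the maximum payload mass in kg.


tau_arm = m_arm*g*(L/2) = 9.6*9.81*1.36/2 = 64.0397 N*m
tau_payload = tau_max - tau_arm = 222 - 64.0397 = 157.9603
m_payload = tau_payload / (g*L) = 157.9603 / (9.81*1.36) = 11.8397

11.8397 kg


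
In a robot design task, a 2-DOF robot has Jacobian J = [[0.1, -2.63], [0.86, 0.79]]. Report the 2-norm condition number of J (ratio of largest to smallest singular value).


JJ^T eigenvalues: trace(JJ^T) = 8.2906, det(JJ^T) = det(J)^2 = 5.47934464
s_max^2 = (8.2906 + sqrt(46.81666980))/2 = 7.56643540
s_min^2 = (8.2906 - sqrt(46.81666980))/2 = 0.72416460
kappa = s_max/s_min = sqrt(7.56643540/0.72416460) = 3.2324

3.2324


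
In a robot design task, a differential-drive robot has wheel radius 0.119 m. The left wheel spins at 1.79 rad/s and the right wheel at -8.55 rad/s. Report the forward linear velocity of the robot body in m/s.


v = r*(wR + wL)/2 = 0.119*(-8.55 + 1.79)/2 = -0.4022

-0.4022 m/s


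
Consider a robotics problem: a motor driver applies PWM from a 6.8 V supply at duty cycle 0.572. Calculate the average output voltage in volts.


V_avg = V_supply * D = 6.8*0.572 = 3.8896

3.8896 V


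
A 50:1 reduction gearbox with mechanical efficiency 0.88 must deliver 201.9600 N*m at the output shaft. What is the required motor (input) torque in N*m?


tau_in = tau_out / (N * eta) = 201.9600 / (50 * 0.88) = 4.5900

4.5900 N*m


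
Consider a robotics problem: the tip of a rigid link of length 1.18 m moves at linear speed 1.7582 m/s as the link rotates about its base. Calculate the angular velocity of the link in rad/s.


omega = v / L = 1.7582 / 1.18 = 1.4900

1.4900 rad/s


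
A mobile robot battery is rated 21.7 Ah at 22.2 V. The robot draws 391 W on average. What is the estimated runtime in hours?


E = 21.7*22.2 = 481.7400 Wh
t = E/P = 481.7400/391 = 1.2321

1.2321 hours


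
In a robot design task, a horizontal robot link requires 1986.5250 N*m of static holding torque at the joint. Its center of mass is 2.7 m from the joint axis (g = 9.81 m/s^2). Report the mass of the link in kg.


m = tau / (g*L) = 1986.5250 / (9.81 * 2.7) = 75.0000

75.0000 kg


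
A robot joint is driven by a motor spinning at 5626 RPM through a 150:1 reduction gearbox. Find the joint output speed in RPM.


omega_joint = omega_motor / N = 5626 / 150 = 37.5067

37.5067 RPM


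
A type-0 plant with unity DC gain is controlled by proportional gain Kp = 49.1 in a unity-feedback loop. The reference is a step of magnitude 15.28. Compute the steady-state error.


e_ss = R/(1 + Kp) = 15.28/(1 + 49.1) = 15.28/50.1000 = 0.3050

0.3050


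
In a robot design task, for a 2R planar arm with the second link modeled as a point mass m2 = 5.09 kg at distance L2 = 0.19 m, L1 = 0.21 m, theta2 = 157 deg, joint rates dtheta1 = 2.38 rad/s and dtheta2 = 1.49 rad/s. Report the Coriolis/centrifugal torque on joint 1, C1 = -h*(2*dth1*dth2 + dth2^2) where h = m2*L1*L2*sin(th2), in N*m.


h = m2*L1*L2*sin(th2) = 5.09*0.21*0.19*sin(157 deg) = 0.079354
C1 = -h*(2*2.38*1.49 + 1.49^2) = -0.079354*9.3125 = -0.7390

-0.7390 N*m


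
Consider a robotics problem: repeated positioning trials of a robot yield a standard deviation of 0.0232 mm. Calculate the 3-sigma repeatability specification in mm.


repeatability = 3*sigma = 3*0.0232 = 0.0696

0.0696 mm


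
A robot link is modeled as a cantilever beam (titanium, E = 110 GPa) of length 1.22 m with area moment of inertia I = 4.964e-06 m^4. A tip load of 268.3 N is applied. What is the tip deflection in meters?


delta = F*L^3/(3*E*I) = 268.3*1.22^3/(3*1.100e+11*4.964e-06)
      = 487.1920184/1638120 = 2.9741e-04

2.9741e-04 m


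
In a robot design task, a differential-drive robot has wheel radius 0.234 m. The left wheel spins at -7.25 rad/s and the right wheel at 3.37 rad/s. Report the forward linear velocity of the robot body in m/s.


v = r*(wR + wL)/2 = 0.234*(3.37 + -7.25)/2 = -0.4540

-0.4540 m/s


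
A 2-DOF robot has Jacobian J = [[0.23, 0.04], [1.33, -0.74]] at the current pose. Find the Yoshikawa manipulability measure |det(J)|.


det(J) = 0.23*-0.74 - (0.04)*(1.33) = -0.2234
|det(J)| = 0.2234

0.2234


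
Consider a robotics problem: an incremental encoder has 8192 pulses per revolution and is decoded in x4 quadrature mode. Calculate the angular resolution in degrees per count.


resolution = 360 / (PPR * 4) = 360 / 32768 = 0.0110

0.0110 degrees


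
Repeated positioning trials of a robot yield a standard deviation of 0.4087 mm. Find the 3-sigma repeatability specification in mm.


repeatability = 3*sigma = 3*0.4087 = 1.2261

1.2261 mm


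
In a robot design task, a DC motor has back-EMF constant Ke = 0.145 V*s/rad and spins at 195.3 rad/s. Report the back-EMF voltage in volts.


V_emf = Ke * omega = 0.145*195.3 = 28.3185

28.3185 V


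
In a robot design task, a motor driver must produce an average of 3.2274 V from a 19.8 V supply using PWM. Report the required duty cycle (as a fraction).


D = V_avg/V_supply = 3.2274/19.8 = 0.1630

0.1630


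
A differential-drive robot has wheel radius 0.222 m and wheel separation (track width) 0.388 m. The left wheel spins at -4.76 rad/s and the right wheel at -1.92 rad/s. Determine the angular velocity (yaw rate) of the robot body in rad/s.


omega = r*(wR - wL)/L = 0.222*(-1.92 - (-4.76))/0.388 = 1.6249

1.6249 rad/s


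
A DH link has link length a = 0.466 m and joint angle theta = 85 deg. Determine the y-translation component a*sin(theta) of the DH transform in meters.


a*sin(theta) = 0.466*sin(85 deg) = 0.4642

0.4642 m


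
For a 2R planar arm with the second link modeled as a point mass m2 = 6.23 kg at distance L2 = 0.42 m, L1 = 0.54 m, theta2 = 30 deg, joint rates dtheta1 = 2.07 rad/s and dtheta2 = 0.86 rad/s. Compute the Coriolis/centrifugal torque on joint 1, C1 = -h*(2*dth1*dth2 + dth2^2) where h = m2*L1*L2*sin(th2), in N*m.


h = m2*L1*L2*sin(th2) = 6.23*0.54*0.42*sin(30 deg) = 0.706482
C1 = -h*(2*2.07*0.86 + 0.86^2) = -0.706482*4.3000 = -3.0379

-3.0379 N*m


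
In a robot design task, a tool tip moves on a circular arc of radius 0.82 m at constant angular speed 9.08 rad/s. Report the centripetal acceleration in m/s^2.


a_c = omega^2 * r = 9.08^2 * 0.82 = 67.6060

67.6060 m/s^2


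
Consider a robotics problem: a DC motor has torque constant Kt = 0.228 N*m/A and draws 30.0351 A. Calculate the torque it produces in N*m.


tau = Kt * I = 0.228*30.0351 = 6.8480

6.8480 N*m


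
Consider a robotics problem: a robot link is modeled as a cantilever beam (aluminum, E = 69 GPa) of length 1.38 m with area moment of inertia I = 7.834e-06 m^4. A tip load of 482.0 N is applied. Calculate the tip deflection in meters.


delta = F*L^3/(3*E*I) = 482.0*1.38^3/(3*6.900e+10*7.834e-06)
      = 1266.730704/1621638 = 7.8114e-04

7.8114e-04 m


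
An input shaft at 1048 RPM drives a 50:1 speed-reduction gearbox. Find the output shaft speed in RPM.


omega_out = omega_in / N = 1048 / 50 = 20.9600

20.9600 RPM


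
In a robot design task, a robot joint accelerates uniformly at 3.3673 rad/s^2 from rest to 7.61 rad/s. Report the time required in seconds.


t = delta_omega / alpha = 7.61 / 3.3673 = 2.2600

2.2600 s


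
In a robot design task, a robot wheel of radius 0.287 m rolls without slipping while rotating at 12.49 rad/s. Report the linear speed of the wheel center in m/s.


v = omega * r = 12.49 * 0.287 = 3.5846

3.5846 m/s


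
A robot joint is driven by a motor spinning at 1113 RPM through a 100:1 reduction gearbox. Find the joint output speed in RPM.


omega_joint = omega_motor / N = 1113 / 100 = 11.1300

11.1300 RPM


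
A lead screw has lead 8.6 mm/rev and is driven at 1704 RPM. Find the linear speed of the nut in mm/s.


v = lead * (RPM/60) = 8.6*1704/60 = 244.2400

244.2400 mm/s


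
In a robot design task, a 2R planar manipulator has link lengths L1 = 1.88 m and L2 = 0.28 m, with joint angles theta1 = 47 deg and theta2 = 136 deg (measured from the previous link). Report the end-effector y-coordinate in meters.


y = L1*sin(th1) + L2*sin(th1+th2) = 1.88*sin(47 deg) + 0.28*sin(183 deg) = 1.3603

1.3603 m


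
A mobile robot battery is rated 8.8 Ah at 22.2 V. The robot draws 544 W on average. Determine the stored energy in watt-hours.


E = capacity * V = 8.8*22.2 = 195.3600

195.3600 Wh


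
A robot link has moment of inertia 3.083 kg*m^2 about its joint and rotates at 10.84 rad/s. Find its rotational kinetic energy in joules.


KE = (1/2)*I*omega^2 = 0.5*3.083*10.84^2 = 181.1349

181.1349 J


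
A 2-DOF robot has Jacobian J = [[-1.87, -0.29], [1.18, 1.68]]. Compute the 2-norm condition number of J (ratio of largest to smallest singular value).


JJ^T eigenvalues: trace(JJ^T) = 7.7958, det(JJ^T) = det(J)^2 = 7.83664036
s_max^2 = (7.7958 + sqrt(29.42793620))/2 = 6.61027609
s_min^2 = (7.7958 - sqrt(29.42793620))/2 = 1.18552391
kappa = s_max/s_min = sqrt(6.61027609/1.18552391) = 2.3613

2.3613


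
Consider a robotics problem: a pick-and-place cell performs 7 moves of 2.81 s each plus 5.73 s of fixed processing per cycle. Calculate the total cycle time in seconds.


T = 7*2.81 + 5.73 = 25.4000

25.4000 s


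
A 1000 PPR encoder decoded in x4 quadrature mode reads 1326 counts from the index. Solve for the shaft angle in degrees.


angle = counts * 360 / (PPR*4) = 1326 * 360 / 4000 = 119.3400

119.3400 degrees


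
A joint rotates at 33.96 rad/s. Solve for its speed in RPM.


RPM = 33.96 * 60/(2*pi) = 324.2941

324.2941 RPM


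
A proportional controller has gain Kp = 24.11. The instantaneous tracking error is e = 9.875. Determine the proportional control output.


u_P = Kp * e = 24.11 * 9.875 = 238.0863

238.0863


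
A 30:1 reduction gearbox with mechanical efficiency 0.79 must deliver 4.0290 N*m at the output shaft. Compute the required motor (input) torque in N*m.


tau_in = tau_out / (N * eta) = 4.0290 / (30 * 0.79) = 0.1700

0.1700 N*m


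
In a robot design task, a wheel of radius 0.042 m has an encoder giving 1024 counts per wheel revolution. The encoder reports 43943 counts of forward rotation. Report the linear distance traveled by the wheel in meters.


revs = 43943/1024 = 42.913086
d = revs * 2*pi*r = 42.913086 * 2*pi*0.042 = 11.3245

11.3245 m


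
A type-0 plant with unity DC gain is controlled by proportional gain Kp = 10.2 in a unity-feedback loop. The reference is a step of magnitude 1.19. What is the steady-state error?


e_ss = R/(1 + Kp) = 1.19/(1 + 10.2) = 1.19/11.2000 = 0.1062

0.1062


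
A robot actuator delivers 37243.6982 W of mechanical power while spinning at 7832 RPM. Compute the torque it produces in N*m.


omega = 7832 * 2*pi/60 = 820.165122 rad/s
tau = P / omega = 37243.6982 / 820.165122 = 45.4100

45.4100 N*m


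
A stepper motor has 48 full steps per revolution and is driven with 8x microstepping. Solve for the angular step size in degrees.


step = 360/(48*8) = 360/384 = 0.9375

0.9375 degrees


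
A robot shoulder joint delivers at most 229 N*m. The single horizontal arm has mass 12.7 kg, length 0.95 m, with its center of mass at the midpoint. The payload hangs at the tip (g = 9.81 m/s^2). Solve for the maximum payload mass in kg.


tau_arm = m_arm*g*(L/2) = 12.7*9.81*0.95/2 = 59.1788 N*m
tau_payload = tau_max - tau_arm = 229 - 59.1788 = 169.8212
m_payload = tau_payload / (g*L) = 169.8212 / (9.81*0.95) = 18.2221

18.2221 kg


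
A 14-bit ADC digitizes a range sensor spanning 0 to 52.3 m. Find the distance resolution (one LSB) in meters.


res = range / 2^n = 52.3/2^14 = 52.3/16384 = 0.0032

0.0032 m


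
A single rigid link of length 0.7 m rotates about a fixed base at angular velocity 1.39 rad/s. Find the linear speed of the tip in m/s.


v = L*omega = 0.7 * 1.39 = 0.9730

0.9730 m/s


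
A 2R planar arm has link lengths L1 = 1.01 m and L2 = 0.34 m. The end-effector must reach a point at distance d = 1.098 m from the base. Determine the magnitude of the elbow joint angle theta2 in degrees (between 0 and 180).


cos(th2) = (d^2 - L1^2 - L2^2)/(2*L1*L2) = (1.098^2 - 1.01^2 - 0.34^2)/(2*1.01*0.34) = 0.10178218
th2 = acos(0.10178218) = 84.1582 deg

84.1582 degrees


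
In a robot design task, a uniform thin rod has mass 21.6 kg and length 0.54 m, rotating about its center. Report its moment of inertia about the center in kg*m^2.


I = (1/12)*m*L^2 = (1/12)*21.6*0.54^2 = 0.5249

0.5249 kg*m^2


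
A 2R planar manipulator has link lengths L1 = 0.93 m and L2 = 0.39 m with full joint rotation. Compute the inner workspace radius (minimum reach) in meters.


r_min = |L1 - L2| = |0.93 - 0.39| = 0.5400

0.5400 m


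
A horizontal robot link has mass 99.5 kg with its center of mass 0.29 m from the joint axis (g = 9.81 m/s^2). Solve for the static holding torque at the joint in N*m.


tau = m*g*L = 99.5 * 9.81 * 0.29 = 283.0675

283.0675 N*m


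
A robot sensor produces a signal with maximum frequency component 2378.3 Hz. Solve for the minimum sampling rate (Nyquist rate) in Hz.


f_s,min = 2*f_max = 2*2378.3 = 4756.6000

4756.6000 Hz


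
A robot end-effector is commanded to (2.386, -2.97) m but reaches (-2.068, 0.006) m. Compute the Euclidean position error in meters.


dx = -2.068 - (2.386) = -4.4540, dy = 0.006 - (-2.97) = 2.9760
err = sqrt(19.838116 + 8.856576) = 5.3567

5.3567 m


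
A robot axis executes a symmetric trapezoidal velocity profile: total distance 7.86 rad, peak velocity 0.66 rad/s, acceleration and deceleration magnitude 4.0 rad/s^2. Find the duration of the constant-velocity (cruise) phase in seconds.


t_acc = v/a = 0.165000 s, d_acc = v^2/(2a) = 0.054450 rad each
d_cruise = 7.86 - 2*0.054450 = 7.751100 rad
t_cruise = d_cruise/v = 7.751100/0.66 = 11.7441

11.7441 s


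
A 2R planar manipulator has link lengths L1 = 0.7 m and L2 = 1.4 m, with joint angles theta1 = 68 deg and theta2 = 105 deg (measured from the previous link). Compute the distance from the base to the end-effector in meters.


x = L1*cos(th1) + L2*cos(th1+th2) = -1.127340
y = L1*sin(th1) + L2*sin(th1+th2) = 0.819646
d = sqrt(x^2 + y^2) = sqrt(1.270895 + 0.671820) = 1.3938

1.3938 m


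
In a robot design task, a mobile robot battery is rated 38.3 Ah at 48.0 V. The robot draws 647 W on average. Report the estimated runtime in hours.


E = 38.3*48.0 = 1838.4000 Wh
t = E/P = 1838.4000/647 = 2.8414

2.8414 hours


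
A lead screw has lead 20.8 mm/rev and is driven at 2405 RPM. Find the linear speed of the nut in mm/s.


v = lead * (RPM/60) = 20.8*2405/60 = 833.7333

833.7333 mm/s


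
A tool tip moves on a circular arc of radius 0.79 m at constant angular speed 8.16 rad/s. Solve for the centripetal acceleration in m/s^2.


a_c = omega^2 * r = 8.16^2 * 0.79 = 52.6026

52.6026 m/s^2


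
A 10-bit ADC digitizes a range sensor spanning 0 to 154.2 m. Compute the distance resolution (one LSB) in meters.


res = range / 2^n = 154.2/2^10 = 154.2/1024 = 0.1506

0.1506 m


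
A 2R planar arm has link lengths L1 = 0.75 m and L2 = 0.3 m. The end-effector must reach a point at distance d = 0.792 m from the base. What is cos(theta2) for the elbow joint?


cos(th2) = (d^2 - L1^2 - L2^2)/(2*L1*L2) = (0.792^2 - 0.75^2 - 0.3^2)/(2*0.75*0.3) = -0.0561

-0.0561


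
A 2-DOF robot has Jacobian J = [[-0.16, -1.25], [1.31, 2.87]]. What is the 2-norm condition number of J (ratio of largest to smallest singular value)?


JJ^T eigenvalues: trace(JJ^T) = 11.5411, det(JJ^T) = det(J)^2 = 1.38839089
s_max^2 = (11.5411 + sqrt(127.64342565))/2 = 11.41951950
s_min^2 = (11.5411 - sqrt(127.64342565))/2 = 0.12158050
kappa = s_max/s_min = sqrt(11.41951950/0.12158050) = 9.6915

9.6915


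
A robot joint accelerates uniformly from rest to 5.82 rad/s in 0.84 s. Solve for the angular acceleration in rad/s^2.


alpha = delta_omega / t = 5.82 / 0.84 = 6.9286

6.9286 rad/s^2


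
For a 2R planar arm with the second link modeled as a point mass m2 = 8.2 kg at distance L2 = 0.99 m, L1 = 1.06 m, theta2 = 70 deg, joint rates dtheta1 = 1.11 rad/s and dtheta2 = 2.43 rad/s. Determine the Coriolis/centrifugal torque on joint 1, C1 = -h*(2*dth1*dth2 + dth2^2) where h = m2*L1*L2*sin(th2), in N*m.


h = m2*L1*L2*sin(th2) = 8.2*1.06*0.99*sin(70 deg) = 8.086130
C1 = -h*(2*1.11*2.43 + 2.43^2) = -8.086130*11.2995 = -91.3692

-91.3692 N*m


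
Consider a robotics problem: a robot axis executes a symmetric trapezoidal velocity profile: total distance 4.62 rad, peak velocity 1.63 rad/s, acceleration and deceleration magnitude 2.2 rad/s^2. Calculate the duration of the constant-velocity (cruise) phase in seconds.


t_acc = v/a = 0.740909 s, d_acc = v^2/(2a) = 0.603841 rad each
d_cruise = 4.62 - 2*0.603841 = 3.412318 rad
t_cruise = d_cruise/v = 3.412318/1.63 = 2.0934

2.0934 s


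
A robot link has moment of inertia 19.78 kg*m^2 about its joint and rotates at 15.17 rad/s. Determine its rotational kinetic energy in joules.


KE = (1/2)*I*omega^2 = 0.5*19.78*15.17^2 = 2275.9748

2275.9748 J


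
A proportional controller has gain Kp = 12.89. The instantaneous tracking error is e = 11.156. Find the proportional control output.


u_P = Kp * e = 12.89 * 11.156 = 143.8008

143.8008


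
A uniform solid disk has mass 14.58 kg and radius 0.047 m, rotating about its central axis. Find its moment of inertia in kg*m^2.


I = (1/2)*m*R^2 = 0.5*14.58*0.047^2 = 0.0161

0.0161 kg*m^2


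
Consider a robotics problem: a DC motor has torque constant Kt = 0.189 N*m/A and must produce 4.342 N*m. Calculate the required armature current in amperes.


I = tau / Kt = 4.342/0.189 = 22.9735

22.9735 A


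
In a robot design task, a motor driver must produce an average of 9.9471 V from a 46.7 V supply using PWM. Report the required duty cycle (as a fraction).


D = V_avg/V_supply = 9.9471/46.7 = 0.2130

0.2130


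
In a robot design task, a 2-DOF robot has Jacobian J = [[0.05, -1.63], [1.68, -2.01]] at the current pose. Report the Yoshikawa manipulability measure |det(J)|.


det(J) = 0.05*-2.01 - (-1.63)*(1.68) = 2.6379
|det(J)| = 2.6379

2.6379


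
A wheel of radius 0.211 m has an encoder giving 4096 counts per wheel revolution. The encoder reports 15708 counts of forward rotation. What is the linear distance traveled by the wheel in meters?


revs = 15708/4096 = 3.834961
d = revs * 2*pi*r = 3.834961 * 2*pi*0.211 = 5.0842

5.0842 m


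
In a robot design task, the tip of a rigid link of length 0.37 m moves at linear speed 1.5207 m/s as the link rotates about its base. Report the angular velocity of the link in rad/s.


omega = v / L = 1.5207 / 0.37 = 4.1100

4.1100 rad/s


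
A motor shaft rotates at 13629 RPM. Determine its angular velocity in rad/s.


omega = 13629 * 2*pi/60 = 1427.2255

1427.2255 rad/s


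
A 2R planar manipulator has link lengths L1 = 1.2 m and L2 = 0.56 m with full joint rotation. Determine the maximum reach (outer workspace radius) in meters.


r_max = L1 + L2 = 1.2 + 0.56 = 1.7600

1.7600 m


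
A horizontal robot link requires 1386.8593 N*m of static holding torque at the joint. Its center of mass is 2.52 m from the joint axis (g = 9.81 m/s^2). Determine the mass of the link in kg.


m = tau / (g*L) = 1386.8593 / (9.81 * 2.52) = 56.1000

56.1000 kg


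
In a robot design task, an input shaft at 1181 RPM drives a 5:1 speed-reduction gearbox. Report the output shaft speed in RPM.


omega_out = omega_in / N = 1181 / 5 = 236.2000

236.2000 RPM


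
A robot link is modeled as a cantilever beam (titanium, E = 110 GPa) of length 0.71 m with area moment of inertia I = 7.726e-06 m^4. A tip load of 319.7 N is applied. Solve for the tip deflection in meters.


delta = F*L^3/(3*E*I) = 319.7*0.71^3/(3*1.100e+11*7.726e-06)
      = 114.4241467/2549580 = 4.4880e-05

4.4880e-05 m


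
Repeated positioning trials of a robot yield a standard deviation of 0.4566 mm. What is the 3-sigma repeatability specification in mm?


repeatability = 3*sigma = 3*0.4566 = 1.3698

1.3698 mm


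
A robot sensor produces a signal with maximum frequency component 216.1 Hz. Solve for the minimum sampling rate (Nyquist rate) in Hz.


f_s,min = 2*f_max = 2*216.1 = 432.2000

432.2000 Hz


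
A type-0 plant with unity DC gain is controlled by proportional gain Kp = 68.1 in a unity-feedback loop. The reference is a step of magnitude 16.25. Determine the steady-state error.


e_ss = R/(1 + Kp) = 16.25/(1 + 68.1) = 16.25/69.1000 = 0.2352

0.2352


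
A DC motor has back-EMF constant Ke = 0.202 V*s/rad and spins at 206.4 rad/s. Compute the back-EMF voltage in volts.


V_emf = Ke * omega = 0.202*206.4 = 41.6928

41.6928 V


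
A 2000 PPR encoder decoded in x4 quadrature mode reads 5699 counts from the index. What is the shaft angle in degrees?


angle = counts * 360 / (PPR*4) = 5699 * 360 / 8000 = 256.4550

256.4550 degrees


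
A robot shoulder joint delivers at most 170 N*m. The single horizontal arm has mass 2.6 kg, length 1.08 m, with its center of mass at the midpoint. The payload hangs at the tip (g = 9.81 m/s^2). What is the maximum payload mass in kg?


tau_arm = m_arm*g*(L/2) = 2.6*9.81*1.08/2 = 13.7732 N*m
tau_payload = tau_max - tau_arm = 170 - 13.7732 = 156.2268
m_payload = tau_payload / (g*L) = 156.2268 / (9.81*1.08) = 14.7456

14.7456 kg


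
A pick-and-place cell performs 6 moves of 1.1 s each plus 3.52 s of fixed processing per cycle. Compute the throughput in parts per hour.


T_cycle = 6*1.1 + 3.52 = 10.1200 s
rate = 3600/T = 355.7312

355.7312 parts/hour


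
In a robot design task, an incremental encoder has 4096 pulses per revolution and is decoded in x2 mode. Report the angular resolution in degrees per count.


resolution = 360 / (PPR * 2) = 360 / 8192 = 0.0439

0.0439 degrees


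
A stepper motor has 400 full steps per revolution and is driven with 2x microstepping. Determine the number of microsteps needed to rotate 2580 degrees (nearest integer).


step_size = 360/(400*2) = 360/800 = 0.450000 deg
n = 2580/(360/800) = 2580*800/360 = 5733.3333 -> 5733

5733 steps


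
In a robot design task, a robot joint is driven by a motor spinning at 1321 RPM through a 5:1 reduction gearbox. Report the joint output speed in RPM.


omega_joint = omega_motor / N = 1321 / 5 = 264.2000

264.2000 RPM


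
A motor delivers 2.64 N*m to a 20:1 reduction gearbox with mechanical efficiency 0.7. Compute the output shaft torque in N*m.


tau_out = tau_in * N * eta = 2.64 * 20 * 0.7 = 36.9600

36.9600 N*m
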